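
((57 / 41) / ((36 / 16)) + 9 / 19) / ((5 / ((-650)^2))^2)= 18214777750000 / 2337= 7794085472.83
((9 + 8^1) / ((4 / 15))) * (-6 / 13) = -765 / 26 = -29.42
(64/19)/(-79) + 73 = 109509/1501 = 72.96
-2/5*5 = -2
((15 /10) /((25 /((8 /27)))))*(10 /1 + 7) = 68 /225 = 0.30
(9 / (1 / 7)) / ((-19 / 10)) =-630 / 19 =-33.16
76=76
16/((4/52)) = 208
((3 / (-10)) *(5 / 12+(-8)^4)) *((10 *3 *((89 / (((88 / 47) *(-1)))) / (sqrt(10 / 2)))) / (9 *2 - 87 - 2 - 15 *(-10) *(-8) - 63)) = -616871193 *sqrt(5) / 2347840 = -587.50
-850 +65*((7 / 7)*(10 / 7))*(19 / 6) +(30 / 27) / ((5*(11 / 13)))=-555.69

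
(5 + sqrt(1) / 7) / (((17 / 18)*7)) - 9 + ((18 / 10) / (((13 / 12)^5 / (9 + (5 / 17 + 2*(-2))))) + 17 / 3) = 3554608150 / 927861207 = 3.83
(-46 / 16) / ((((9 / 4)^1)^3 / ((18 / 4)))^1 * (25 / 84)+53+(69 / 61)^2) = -9585296 / 183480379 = -0.05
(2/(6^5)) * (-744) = -31/162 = -0.19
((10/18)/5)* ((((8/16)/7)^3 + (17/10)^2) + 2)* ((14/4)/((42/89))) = 29857631/7408800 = 4.03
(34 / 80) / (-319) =-17 / 12760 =-0.00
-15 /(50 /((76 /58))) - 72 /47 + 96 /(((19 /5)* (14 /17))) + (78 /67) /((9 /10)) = 30.05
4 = 4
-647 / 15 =-43.13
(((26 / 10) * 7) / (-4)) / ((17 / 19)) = -1729 / 340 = -5.09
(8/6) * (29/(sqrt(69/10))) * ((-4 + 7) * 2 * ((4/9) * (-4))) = -3712 * sqrt(690)/621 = -157.01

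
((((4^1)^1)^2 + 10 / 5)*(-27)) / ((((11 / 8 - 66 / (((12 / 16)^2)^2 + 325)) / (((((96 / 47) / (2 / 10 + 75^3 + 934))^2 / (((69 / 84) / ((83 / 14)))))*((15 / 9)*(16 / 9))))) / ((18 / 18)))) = -10295590912000 / 49753419704615299959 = -0.00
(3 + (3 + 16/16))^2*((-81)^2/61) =321489/61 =5270.31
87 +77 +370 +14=548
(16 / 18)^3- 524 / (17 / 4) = -1519280 / 12393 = -122.59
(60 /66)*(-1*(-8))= 80 /11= 7.27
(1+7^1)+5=13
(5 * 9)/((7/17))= 765/7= 109.29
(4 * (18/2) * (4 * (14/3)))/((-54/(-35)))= 3920/9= 435.56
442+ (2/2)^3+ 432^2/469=394391/469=840.92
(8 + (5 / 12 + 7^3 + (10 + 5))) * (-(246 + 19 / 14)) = -15226811 / 168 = -90635.78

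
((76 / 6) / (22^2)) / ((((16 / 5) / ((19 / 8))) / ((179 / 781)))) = 323095 / 72576768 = 0.00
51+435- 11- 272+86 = 289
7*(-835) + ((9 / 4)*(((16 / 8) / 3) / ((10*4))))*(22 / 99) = -701399 / 120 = -5844.99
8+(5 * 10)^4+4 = 6250012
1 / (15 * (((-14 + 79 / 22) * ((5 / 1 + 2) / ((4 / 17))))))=-88 / 408765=-0.00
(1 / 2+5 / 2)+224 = 227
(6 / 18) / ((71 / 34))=34 / 213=0.16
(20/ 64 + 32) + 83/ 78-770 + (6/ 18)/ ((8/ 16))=-153079/ 208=-735.96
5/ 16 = 0.31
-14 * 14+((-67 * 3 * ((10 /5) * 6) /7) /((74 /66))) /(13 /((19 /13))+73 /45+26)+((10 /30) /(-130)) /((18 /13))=-204.42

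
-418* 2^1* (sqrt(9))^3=-22572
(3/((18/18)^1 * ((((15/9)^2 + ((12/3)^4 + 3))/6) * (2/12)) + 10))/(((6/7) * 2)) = 0.10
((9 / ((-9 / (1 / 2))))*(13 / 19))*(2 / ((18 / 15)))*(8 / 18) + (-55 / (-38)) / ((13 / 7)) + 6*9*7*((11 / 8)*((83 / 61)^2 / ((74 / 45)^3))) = 216.91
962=962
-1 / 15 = -0.07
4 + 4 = 8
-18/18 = -1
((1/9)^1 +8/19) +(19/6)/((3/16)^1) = 331/19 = 17.42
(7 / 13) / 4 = 7 / 52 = 0.13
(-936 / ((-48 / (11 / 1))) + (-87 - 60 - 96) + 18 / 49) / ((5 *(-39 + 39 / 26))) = 919 / 6125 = 0.15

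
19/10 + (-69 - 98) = -1651/10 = -165.10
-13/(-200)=13/200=0.06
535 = 535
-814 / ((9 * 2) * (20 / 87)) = -11803 / 60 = -196.72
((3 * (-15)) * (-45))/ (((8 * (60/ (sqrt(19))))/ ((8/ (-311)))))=-135 * sqrt(19)/ 1244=-0.47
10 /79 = 0.13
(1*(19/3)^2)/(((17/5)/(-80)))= -943.79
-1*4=-4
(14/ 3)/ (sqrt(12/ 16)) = 28 *sqrt(3)/ 9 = 5.39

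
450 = 450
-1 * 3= -3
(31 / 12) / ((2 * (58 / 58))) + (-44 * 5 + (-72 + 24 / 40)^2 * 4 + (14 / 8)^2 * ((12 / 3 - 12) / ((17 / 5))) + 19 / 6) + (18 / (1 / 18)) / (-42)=1439522401 / 71400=20161.38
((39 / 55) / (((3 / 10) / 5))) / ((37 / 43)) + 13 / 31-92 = -982183 / 12617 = -77.85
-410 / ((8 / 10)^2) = -5125 / 8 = -640.62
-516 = -516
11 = 11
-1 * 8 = -8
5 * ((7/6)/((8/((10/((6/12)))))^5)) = 569.66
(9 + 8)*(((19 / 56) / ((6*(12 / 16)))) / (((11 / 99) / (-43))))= -13889 / 28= -496.04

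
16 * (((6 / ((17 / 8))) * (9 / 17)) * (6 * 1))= 41472 / 289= 143.50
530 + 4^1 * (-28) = 418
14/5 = 2.80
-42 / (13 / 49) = -2058 / 13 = -158.31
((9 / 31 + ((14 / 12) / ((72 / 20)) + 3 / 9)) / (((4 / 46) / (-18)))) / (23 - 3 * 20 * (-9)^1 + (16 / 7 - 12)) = -510853 / 1440756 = -0.35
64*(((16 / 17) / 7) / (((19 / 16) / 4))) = 65536 / 2261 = 28.99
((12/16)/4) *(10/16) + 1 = 143/128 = 1.12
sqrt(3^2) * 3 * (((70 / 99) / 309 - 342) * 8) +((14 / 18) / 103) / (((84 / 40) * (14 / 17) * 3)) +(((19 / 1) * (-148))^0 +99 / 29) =-458657800373 / 18629919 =-24619.42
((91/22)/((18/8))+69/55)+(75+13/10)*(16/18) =11701/165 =70.92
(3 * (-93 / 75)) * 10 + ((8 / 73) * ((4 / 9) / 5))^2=-401432546 / 10791225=-37.20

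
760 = 760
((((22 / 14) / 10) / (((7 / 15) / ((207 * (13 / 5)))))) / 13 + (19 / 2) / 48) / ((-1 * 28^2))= -332543 / 18439680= -0.02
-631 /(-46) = 631 /46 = 13.72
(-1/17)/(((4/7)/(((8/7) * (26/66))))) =-26/561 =-0.05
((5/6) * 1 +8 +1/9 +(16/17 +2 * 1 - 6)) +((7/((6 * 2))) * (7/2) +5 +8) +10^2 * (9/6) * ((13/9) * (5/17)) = 6095/72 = 84.65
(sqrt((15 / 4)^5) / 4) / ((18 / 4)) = 25 * sqrt(15) / 64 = 1.51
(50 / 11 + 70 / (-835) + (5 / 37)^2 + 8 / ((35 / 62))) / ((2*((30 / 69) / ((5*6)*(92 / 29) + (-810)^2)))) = 35926831056604527 / 2552575795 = 14074736.24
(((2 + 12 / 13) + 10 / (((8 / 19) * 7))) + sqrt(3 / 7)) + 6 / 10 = sqrt(21) / 7 + 12587 / 1820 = 7.57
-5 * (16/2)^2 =-320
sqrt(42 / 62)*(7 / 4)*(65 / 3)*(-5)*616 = -350350*sqrt(651) / 93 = -96119.09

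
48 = 48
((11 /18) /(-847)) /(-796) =1 /1103256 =0.00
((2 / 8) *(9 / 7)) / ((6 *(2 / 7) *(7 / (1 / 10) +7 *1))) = 3 / 1232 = 0.00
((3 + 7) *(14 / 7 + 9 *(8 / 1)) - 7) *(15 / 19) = 10995 / 19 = 578.68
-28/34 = -0.82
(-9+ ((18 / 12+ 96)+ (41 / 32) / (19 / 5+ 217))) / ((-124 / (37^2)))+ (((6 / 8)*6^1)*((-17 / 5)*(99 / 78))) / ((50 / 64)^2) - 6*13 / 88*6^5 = -15467710911239623 / 1957612800000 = -7901.31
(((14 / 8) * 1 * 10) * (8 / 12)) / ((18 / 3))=35 / 18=1.94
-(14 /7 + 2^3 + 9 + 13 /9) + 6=-130 /9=-14.44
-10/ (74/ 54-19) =135/ 238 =0.57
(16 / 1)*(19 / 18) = 152 / 9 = 16.89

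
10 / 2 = 5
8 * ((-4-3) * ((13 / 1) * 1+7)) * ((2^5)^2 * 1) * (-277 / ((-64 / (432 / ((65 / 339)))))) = -145388888064 / 13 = -11183760620.31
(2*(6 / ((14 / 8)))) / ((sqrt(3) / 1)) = 16*sqrt(3) / 7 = 3.96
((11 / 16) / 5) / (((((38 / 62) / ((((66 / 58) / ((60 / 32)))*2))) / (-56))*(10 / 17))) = -1785476 / 68875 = -25.92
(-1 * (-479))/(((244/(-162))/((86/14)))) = -1668357/854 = -1953.58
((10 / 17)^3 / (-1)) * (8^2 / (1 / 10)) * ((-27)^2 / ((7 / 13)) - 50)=-169849.09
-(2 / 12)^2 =-1 / 36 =-0.03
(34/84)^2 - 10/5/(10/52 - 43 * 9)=0.17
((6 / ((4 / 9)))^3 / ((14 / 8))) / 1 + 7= 1412.93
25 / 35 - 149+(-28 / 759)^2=-597966590 / 4032567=-148.28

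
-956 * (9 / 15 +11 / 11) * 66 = -504768 / 5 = -100953.60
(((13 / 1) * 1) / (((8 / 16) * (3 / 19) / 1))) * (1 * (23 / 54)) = 5681 / 81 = 70.14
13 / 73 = 0.18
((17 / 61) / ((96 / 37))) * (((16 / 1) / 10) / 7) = 629 / 25620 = 0.02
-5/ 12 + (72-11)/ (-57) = -113/ 76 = -1.49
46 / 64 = 23 / 32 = 0.72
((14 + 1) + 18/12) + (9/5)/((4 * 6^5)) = 285121/17280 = 16.50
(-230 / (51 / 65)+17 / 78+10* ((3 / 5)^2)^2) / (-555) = 48336563 / 91991250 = 0.53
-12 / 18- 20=-62 / 3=-20.67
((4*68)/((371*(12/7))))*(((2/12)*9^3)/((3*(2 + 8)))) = 459/265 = 1.73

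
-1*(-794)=794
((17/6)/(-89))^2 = 289/285156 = 0.00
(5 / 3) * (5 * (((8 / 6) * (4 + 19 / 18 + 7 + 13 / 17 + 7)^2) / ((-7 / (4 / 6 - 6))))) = 3325.65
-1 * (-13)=13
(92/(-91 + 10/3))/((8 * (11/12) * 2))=-207/2893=-0.07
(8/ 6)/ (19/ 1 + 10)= 4/ 87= 0.05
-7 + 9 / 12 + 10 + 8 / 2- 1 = 27 / 4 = 6.75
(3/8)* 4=3/2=1.50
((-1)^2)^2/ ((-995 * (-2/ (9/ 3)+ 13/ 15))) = -1/ 199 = -0.01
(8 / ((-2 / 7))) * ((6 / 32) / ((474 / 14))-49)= 433503 / 316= 1371.84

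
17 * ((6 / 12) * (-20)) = -170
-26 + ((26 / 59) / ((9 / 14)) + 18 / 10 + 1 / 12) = -248839 / 10620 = -23.43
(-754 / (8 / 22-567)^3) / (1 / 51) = 51182274 / 242153851337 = 0.00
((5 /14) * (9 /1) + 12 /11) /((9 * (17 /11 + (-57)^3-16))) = -17 /6581988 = -0.00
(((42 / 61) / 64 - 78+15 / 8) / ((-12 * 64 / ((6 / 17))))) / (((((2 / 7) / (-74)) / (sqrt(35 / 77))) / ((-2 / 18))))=0.68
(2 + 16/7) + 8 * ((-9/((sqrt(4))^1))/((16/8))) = -96/7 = -13.71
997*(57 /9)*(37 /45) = 5191.79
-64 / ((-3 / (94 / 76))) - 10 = 934 / 57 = 16.39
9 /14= 0.64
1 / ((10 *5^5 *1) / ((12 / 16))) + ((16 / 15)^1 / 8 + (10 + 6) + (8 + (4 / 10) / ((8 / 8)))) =9200009 / 375000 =24.53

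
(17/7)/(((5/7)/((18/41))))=306/205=1.49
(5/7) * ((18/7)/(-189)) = -10/1029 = -0.01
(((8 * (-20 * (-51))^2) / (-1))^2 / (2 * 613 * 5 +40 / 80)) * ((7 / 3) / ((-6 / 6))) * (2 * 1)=-215524270080000 / 4087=-52734100827.01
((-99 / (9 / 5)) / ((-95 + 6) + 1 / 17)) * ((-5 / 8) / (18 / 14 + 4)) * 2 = -4675 / 31968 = -0.15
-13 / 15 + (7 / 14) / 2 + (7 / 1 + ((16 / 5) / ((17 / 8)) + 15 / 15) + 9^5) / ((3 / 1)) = 20079263 / 1020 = 19685.55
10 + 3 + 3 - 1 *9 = 7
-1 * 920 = -920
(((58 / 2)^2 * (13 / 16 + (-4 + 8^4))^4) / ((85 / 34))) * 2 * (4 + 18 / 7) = 10163027830764276971125 / 8192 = 1240603983247592403.70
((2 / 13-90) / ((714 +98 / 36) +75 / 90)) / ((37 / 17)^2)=-1518984 / 57466513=-0.03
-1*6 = -6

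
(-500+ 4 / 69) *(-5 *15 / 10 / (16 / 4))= 21560 / 23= 937.39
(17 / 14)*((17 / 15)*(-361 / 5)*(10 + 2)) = -1192.33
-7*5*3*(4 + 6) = -1050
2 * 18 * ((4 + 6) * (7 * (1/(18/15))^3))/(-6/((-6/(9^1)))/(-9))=-4375/3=-1458.33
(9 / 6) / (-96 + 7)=-0.02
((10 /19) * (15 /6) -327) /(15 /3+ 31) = -1547 /171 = -9.05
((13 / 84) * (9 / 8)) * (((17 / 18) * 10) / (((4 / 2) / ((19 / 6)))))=2.60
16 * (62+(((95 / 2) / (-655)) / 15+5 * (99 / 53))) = 1141.36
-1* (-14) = 14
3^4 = 81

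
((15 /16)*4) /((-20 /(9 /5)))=-27 /80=-0.34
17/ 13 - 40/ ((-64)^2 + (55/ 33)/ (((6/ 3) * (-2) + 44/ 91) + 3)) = 9737057/ 7502053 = 1.30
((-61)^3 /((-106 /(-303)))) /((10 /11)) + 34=-756491633 /1060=-713671.35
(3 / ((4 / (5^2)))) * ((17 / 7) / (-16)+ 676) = 5677125 / 448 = 12672.15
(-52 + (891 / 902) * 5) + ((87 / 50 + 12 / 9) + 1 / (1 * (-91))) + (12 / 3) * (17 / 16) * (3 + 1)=-7554892 / 279825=-27.00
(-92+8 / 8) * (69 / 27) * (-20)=41860 / 9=4651.11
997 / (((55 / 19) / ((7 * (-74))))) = -9812474 / 55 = -178408.62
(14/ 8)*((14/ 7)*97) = 339.50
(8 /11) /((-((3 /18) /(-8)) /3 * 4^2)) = 72 /11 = 6.55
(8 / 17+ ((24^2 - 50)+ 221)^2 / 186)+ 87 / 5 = 15904433 / 5270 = 3017.92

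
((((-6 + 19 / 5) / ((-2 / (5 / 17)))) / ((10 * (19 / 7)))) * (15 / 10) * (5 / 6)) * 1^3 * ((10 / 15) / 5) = 77 / 38760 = 0.00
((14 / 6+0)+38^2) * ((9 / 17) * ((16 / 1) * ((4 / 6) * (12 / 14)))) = 833088 / 119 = 7000.74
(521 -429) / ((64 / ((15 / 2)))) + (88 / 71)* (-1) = 21679 / 2272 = 9.54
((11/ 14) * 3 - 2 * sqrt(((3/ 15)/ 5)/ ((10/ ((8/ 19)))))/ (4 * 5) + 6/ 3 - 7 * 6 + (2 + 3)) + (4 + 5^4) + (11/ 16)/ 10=667997/ 1120 - sqrt(95)/ 2375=596.42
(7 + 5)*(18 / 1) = 216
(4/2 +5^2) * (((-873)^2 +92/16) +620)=20594378.25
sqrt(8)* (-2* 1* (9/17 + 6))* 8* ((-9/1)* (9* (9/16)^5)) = 530909559* sqrt(2)/557056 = 1347.83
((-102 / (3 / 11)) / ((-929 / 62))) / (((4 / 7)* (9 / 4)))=162316 / 8361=19.41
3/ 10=0.30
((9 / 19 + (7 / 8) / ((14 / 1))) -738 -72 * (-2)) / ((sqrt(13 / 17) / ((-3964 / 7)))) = 178789283 * sqrt(221) / 6916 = 384310.84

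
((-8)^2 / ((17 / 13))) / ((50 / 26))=10816 / 425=25.45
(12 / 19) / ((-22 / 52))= -312 / 209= -1.49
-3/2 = -1.50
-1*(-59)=59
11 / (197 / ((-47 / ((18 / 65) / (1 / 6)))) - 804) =-33605 / 2477496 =-0.01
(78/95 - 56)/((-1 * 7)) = 5242/665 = 7.88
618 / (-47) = -618 / 47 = -13.15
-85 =-85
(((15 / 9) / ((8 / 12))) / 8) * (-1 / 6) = -5 / 96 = -0.05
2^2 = 4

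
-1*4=-4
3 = 3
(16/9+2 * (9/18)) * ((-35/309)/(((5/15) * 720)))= -175/133488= -0.00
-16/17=-0.94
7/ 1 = 7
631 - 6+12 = 637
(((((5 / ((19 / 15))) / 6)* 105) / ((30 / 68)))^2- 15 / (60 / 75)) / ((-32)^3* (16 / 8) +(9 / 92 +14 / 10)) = -4068173875 / 10882659431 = -0.37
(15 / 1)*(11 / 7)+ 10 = 235 / 7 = 33.57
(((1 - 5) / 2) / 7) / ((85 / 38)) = -76 / 595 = -0.13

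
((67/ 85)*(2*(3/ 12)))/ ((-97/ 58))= -1943/ 8245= -0.24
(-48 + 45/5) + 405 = 366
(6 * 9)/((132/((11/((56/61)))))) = 549/112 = 4.90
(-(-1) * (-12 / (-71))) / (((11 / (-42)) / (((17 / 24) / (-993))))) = 119 / 258511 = 0.00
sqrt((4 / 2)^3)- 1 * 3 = -3+2 * sqrt(2) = -0.17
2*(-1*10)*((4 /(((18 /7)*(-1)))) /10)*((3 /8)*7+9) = 36.17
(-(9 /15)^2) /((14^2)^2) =-9 /960400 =-0.00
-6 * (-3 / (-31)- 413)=76800 / 31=2477.42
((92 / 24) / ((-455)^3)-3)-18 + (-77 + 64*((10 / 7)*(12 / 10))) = 6620659477 / 565178250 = 11.71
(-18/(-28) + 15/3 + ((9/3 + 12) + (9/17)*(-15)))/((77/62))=93713/9163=10.23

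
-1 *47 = -47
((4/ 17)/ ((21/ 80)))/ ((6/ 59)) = 9440/ 1071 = 8.81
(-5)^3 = -125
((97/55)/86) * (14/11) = 679/26015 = 0.03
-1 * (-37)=37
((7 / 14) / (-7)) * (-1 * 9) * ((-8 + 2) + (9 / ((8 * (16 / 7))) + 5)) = -585 / 1792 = -0.33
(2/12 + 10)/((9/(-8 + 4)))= -122/27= -4.52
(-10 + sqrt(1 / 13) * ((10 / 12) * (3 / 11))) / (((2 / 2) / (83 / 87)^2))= -68890 / 7569 + 34445 * sqrt(13) / 2164734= -9.04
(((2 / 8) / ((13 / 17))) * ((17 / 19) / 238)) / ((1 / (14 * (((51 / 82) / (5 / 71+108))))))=61557 / 621635768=0.00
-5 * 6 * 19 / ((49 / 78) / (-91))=577980 / 7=82568.57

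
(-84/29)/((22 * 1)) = -42/319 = -0.13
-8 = -8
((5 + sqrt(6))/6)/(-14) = -5/84 - sqrt(6)/84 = -0.09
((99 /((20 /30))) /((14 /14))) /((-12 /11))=-1089 /8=-136.12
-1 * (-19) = 19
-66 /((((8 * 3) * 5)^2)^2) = -11 /34560000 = -0.00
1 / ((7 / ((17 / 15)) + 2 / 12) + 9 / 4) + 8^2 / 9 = 114028 / 15777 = 7.23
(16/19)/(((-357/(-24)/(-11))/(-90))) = 126720/2261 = 56.05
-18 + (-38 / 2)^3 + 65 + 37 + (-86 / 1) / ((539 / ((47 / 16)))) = -29215821 / 4312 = -6775.47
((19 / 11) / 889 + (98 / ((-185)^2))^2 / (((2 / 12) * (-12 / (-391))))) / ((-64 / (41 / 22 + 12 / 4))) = -0.00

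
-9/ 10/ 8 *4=-9/ 20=-0.45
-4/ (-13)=4/ 13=0.31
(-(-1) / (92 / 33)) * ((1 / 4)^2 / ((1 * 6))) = 0.00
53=53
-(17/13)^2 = -1.71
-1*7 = -7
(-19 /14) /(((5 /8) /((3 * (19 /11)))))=-4332 /385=-11.25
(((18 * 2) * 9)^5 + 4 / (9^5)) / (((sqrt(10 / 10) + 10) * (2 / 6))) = 210832519264920580 / 216513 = 973763789079.27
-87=-87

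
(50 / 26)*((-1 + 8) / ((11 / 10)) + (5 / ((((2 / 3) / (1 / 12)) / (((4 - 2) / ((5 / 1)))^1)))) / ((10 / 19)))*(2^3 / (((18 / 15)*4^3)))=25075 / 18304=1.37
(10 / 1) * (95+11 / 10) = 961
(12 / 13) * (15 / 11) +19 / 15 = 5417 / 2145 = 2.53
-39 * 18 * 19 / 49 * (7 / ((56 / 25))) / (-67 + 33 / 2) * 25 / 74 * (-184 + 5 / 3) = -759988125 / 732452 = -1037.59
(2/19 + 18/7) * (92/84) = 8188/2793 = 2.93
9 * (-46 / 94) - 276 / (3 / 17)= -73715 / 47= -1568.40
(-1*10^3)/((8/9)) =-1125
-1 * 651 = -651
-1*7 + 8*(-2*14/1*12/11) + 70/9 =-24115/99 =-243.59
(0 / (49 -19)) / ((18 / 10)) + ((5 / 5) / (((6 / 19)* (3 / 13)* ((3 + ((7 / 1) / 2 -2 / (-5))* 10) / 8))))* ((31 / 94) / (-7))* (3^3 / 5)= -7657 / 11515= -0.66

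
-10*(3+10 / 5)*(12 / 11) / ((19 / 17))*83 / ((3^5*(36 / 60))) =-1411000 / 50787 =-27.78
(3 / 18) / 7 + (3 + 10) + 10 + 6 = 29.02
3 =3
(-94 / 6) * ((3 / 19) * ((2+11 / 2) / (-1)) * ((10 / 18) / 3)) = 1175 / 342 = 3.44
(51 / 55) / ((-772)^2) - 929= -929.00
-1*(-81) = 81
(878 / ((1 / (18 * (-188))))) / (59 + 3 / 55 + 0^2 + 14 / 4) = -326826720 / 6881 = -47496.98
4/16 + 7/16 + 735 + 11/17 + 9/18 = 200419/272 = 736.83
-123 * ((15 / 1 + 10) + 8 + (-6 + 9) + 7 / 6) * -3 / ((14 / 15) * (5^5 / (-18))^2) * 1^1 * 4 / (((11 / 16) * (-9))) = -0.32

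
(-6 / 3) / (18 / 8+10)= -8 / 49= -0.16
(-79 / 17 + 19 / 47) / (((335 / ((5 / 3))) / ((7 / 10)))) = -0.01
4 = 4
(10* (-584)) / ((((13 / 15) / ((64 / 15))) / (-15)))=5606400 / 13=431261.54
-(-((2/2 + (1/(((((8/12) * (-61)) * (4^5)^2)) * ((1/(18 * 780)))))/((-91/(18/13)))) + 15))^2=-135519735237623593609/529373634267971584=-256.00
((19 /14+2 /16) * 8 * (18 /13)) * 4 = 5976 /91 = 65.67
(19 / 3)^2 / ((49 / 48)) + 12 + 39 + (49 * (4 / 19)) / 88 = 5555317 / 61446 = 90.41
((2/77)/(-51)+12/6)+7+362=1456915/3927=371.00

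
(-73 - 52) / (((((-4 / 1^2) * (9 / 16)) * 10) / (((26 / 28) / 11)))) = 0.47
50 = 50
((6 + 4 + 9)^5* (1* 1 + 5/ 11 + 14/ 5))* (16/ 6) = 1545085776/ 55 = 28092468.65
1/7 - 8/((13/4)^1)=-211/91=-2.32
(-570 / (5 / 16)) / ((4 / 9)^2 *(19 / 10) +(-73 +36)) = 738720 / 14833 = 49.80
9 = 9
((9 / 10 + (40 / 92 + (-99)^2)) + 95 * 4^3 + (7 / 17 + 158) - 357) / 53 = 61323449 / 207230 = 295.92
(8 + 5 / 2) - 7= 7 / 2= 3.50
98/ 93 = 1.05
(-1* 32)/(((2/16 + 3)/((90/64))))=-14.40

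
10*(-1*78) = -780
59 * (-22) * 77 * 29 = -2898434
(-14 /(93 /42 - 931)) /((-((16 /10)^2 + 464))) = -1225 /37916748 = -0.00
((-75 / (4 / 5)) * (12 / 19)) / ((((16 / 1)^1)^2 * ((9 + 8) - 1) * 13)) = -1125 / 1011712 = -0.00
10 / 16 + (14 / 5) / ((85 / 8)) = 3021 / 3400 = 0.89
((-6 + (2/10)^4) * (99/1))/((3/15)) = -2969.21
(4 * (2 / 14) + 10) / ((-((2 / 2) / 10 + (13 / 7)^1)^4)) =-253820000 / 352275361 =-0.72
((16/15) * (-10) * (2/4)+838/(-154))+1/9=-7390/693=-10.66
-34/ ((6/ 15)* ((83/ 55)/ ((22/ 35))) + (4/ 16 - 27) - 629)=82280/ 1584591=0.05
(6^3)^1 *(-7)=-1512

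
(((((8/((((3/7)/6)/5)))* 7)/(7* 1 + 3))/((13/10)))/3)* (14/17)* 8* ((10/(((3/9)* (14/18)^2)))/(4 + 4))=907200/221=4104.98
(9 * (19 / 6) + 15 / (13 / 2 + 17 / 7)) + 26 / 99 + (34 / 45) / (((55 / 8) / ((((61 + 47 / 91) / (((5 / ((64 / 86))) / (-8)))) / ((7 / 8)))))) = 14401086929 / 677927250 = 21.24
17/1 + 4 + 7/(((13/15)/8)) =1113/13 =85.62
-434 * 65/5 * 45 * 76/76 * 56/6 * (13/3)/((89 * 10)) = -1026844/89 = -11537.57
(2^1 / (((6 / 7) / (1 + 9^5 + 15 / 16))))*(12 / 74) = 6613705 / 296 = 22343.60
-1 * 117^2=-13689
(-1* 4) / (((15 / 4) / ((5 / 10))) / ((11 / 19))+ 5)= -0.22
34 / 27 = 1.26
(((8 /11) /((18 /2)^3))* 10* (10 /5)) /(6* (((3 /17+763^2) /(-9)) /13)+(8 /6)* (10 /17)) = -2210 /3306706821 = -0.00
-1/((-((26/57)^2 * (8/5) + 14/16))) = 129960/156979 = 0.83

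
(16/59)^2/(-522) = -128/908541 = -0.00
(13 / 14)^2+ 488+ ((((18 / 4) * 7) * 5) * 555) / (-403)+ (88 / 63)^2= 1752476809 / 6398028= 273.91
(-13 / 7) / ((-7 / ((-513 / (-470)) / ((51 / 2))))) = 2223 / 195755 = 0.01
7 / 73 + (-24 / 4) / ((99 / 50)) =-7069 / 2409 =-2.93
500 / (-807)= -500 / 807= -0.62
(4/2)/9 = 2/9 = 0.22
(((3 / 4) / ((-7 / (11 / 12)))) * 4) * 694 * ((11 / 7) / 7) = -41987 / 686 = -61.21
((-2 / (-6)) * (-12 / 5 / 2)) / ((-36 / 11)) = 11 / 90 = 0.12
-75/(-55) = 15/11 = 1.36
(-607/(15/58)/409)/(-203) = 1214/42945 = 0.03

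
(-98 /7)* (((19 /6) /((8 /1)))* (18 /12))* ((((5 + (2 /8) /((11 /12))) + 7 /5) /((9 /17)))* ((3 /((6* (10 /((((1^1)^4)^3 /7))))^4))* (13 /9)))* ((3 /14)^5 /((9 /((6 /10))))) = -1541033 /3506474797056000000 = -0.00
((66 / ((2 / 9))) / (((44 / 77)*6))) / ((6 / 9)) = 2079 / 16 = 129.94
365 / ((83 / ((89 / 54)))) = 32485 / 4482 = 7.25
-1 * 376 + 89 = -287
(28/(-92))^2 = 49/529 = 0.09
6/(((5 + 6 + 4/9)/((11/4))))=297/206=1.44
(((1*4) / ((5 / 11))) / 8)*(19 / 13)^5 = 27237089 / 3712930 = 7.34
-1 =-1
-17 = -17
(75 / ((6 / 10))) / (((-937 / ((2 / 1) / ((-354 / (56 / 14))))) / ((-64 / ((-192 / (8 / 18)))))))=2000 / 4477923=0.00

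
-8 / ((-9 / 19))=152 / 9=16.89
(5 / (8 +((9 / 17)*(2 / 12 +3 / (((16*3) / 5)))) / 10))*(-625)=-8500000 / 21829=-389.39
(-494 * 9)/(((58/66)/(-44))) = 6455592/29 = 222606.62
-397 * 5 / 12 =-1985 / 12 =-165.42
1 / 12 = 0.08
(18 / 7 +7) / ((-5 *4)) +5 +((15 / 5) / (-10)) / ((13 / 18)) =7473 / 1820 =4.11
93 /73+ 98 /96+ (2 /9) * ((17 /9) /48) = 653803 /283824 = 2.30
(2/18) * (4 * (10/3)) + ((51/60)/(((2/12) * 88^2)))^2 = 1.48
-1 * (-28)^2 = -784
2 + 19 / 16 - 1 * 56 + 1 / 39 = -32939 / 624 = -52.79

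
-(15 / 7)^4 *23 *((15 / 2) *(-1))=17465625 / 4802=3637.16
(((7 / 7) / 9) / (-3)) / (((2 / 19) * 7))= -19 / 378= -0.05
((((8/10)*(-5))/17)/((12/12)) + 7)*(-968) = -111320/17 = -6548.24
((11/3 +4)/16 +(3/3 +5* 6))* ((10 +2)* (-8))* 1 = -3022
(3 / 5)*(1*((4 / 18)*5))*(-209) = -418 / 3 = -139.33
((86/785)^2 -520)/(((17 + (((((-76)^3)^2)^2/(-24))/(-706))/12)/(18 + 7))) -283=-283.00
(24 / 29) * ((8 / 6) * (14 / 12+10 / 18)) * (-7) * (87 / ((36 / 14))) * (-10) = 121520 / 27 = 4500.74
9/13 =0.69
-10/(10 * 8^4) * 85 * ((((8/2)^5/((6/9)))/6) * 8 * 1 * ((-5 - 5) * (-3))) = -1275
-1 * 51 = -51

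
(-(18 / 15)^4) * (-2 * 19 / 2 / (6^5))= 19 / 3750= 0.01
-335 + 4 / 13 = -334.69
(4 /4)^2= 1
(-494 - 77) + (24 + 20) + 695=168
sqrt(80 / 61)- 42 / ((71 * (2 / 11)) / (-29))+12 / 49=4 * sqrt(305) / 61+329103 / 3479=95.74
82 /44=41 /22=1.86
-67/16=-4.19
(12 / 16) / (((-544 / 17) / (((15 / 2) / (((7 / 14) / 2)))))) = -45 / 64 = -0.70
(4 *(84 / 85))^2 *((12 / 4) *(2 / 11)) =677376 / 79475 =8.52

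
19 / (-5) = -19 / 5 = -3.80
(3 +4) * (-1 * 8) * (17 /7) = -136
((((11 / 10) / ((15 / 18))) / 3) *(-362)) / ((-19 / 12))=47784 / 475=100.60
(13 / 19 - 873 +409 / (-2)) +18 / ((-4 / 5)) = -20887 / 19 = -1099.32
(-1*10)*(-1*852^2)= 7259040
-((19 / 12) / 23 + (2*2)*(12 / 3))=-4435 / 276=-16.07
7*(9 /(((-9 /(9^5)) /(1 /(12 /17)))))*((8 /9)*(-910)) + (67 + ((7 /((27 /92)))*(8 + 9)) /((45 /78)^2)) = 2877495102373 /6075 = 473661745.25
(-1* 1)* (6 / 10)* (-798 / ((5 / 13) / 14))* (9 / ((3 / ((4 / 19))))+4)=2018016 / 25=80720.64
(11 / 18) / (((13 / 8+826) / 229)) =10076 / 59589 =0.17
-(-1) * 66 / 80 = 0.82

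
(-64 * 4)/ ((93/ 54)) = -4608/ 31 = -148.65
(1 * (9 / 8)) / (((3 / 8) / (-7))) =-21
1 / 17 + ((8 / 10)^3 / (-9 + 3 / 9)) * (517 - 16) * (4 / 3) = -1088551 / 27625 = -39.40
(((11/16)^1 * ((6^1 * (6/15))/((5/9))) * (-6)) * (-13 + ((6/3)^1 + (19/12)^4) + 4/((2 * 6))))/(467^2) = 0.00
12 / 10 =6 / 5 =1.20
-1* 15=-15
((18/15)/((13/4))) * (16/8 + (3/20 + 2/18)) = 814/975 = 0.83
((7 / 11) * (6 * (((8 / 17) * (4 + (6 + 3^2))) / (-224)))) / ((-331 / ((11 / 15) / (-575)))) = -0.00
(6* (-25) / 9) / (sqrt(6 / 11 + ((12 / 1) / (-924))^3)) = -3850* sqrt(19174309) / 747051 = -22.57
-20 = -20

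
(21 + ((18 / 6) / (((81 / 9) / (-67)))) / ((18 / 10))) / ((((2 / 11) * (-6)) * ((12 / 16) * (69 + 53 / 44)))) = -112288 / 750627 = -0.15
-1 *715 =-715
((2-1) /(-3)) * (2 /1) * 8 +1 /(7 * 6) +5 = -13 /42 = -0.31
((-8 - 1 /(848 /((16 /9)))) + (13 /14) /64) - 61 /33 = -46242445 /4701312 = -9.84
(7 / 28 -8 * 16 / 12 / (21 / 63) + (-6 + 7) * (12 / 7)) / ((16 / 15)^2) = -189225 / 7168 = -26.40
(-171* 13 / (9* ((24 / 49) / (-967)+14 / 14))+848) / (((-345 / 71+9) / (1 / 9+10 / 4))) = 378.90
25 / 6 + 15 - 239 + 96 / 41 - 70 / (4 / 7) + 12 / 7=-338.28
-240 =-240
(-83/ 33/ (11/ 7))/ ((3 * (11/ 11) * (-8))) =581/ 8712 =0.07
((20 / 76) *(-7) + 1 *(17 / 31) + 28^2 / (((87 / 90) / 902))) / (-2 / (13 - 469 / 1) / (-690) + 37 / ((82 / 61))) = 4242018666119760 / 159604485521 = 26578.32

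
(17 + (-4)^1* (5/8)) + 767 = 1563/2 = 781.50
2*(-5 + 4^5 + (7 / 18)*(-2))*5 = 10182.22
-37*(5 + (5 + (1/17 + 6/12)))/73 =-13283/2482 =-5.35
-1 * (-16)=16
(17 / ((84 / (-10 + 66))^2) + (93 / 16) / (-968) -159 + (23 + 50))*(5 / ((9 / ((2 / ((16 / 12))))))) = -54676825 / 836352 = -65.38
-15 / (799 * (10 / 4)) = -6 / 799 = -0.01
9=9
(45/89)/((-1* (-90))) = 1/178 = 0.01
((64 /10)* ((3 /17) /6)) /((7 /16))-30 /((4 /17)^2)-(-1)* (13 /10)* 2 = -2564901 /4760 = -538.84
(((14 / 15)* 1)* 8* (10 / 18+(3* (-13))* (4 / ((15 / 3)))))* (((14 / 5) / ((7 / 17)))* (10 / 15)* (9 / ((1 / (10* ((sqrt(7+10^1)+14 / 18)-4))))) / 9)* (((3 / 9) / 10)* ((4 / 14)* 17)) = 1479347072 / 273375-51011968* sqrt(17) / 30375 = -1512.95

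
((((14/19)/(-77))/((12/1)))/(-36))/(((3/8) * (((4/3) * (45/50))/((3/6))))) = 5/203148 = 0.00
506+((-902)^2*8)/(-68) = -1618606/17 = -95212.12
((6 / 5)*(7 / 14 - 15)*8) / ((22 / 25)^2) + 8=-20782 / 121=-171.75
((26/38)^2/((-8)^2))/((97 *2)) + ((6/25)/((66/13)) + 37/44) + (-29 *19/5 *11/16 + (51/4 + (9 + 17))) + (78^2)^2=45624654274780083/1232598400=37015019.88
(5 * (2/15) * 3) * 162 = 324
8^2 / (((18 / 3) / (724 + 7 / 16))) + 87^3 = 1998691 / 3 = 666230.33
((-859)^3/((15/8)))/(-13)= 5070718232/195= 26003683.24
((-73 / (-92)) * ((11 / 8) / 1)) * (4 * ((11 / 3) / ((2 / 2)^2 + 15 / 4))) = 8833 / 2622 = 3.37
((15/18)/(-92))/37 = -5/20424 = -0.00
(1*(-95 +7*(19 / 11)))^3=-758550528 / 1331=-569910.24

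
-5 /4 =-1.25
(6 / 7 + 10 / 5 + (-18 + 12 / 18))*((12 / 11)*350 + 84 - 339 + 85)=-708320 / 231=-3066.32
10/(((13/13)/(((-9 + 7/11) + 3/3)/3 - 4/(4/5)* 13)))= -7420/11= -674.55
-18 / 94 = -9 / 47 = -0.19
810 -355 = 455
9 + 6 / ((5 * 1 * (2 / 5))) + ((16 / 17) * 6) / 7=1524 / 119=12.81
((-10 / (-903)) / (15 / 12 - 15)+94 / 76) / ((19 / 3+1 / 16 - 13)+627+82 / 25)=93309400 / 47081787599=0.00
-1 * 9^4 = -6561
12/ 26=6/ 13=0.46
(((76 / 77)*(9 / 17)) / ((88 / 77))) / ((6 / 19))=1083 / 748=1.45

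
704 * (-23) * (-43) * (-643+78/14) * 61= -189508350592/7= -27072621513.14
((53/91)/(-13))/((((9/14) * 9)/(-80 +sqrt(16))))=8056/13689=0.59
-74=-74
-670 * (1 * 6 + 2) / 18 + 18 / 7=-295.21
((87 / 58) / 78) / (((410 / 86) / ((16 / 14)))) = 86 / 18655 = 0.00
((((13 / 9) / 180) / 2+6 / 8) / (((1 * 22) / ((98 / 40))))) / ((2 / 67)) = 8020369 / 2851200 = 2.81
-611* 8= -4888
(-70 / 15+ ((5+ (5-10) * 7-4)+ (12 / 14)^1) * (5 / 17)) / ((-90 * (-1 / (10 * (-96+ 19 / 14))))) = 3409225 / 22491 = 151.58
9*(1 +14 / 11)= 225 / 11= 20.45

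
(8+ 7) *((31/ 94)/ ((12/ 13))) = 2015/ 376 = 5.36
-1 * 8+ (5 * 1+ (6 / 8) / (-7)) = -87 / 28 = -3.11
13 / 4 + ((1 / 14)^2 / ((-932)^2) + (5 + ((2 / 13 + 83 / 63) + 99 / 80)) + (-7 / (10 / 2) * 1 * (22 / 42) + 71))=8089766974741 / 99596427840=81.23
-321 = -321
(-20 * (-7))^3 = 2744000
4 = 4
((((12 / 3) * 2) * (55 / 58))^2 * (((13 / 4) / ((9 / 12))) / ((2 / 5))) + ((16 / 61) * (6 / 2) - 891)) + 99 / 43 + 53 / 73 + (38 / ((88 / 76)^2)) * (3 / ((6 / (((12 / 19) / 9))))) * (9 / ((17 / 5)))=-259453698556006 / 993739820469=-261.09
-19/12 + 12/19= -217/228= -0.95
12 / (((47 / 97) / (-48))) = -55872 / 47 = -1188.77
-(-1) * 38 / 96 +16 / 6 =3.06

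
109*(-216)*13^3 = -51726168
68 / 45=1.51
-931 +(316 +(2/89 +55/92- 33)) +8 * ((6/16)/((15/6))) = -26454597/40940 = -646.18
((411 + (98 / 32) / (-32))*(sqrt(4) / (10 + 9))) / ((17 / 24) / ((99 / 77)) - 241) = -5680341 / 31577696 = -0.18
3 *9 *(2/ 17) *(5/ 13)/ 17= 270/ 3757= 0.07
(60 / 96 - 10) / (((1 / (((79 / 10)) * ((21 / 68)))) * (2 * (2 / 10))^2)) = -142.95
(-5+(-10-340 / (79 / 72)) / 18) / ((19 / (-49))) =793310 / 13509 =58.72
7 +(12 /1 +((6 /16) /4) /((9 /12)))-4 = 121 /8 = 15.12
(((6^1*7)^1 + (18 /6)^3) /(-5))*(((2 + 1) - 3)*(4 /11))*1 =0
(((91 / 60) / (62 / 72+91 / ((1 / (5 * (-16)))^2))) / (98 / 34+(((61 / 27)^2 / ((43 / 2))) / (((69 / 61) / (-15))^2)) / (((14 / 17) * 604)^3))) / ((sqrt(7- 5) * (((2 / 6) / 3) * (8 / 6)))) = 78523912194176052074016 * sqrt(2) / 25751778480351670754300652755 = 0.00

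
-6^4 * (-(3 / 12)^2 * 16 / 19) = 1296 / 19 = 68.21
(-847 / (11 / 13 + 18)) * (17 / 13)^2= -76.85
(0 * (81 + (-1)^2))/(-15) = 0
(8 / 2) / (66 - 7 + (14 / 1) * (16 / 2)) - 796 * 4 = -544460 / 171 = -3183.98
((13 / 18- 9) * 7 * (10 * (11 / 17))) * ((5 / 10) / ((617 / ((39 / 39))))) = -57365 / 188802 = -0.30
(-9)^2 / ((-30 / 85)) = -459 / 2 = -229.50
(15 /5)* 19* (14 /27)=266 /9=29.56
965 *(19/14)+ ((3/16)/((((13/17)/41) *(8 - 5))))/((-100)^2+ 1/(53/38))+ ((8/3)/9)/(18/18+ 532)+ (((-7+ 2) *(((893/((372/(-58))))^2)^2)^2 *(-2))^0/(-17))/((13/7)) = 19019872188302305/14523287137632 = 1309.61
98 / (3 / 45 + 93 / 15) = 735 / 47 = 15.64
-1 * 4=-4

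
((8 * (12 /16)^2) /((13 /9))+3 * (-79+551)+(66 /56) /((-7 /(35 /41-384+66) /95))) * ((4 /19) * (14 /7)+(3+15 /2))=70897.71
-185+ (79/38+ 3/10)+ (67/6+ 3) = -96019/570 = -168.45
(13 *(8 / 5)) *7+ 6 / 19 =145.92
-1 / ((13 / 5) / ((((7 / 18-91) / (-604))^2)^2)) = -35382282729605 / 181627300110716928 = -0.00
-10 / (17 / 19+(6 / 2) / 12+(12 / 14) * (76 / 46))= -24472 / 6267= -3.90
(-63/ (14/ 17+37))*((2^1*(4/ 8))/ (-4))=1071/ 2572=0.42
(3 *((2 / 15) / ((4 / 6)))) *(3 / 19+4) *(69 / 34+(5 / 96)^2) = 25151783 / 4961280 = 5.07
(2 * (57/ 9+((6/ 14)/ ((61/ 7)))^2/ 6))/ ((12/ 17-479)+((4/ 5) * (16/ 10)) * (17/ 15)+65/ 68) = -1201959500/ 45154829893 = -0.03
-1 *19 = -19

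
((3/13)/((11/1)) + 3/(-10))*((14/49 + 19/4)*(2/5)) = -0.56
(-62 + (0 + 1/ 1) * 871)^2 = 654481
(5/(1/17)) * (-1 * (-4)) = 340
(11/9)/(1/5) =55/9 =6.11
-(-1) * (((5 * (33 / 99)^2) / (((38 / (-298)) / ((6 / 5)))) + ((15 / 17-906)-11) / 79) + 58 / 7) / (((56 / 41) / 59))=-5534147077 / 15003996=-368.84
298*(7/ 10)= 1043/ 5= 208.60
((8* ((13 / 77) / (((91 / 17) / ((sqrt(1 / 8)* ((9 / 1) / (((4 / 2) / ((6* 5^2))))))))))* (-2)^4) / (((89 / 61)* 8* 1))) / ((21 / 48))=44798400* sqrt(2) / 335797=188.67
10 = 10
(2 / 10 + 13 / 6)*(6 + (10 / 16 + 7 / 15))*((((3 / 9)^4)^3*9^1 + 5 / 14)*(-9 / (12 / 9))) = -17839844039 / 440899200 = -40.46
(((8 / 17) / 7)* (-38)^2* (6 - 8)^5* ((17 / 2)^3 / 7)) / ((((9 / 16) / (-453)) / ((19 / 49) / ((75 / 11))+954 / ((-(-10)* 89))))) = 11911567917228032 / 48080025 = 247744628.19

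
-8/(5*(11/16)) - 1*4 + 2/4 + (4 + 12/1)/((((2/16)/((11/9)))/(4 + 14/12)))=2383333/2970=802.47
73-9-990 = -926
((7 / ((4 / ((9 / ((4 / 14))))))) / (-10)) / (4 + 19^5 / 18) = -3969 / 99046840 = -0.00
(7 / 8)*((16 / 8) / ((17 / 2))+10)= 609 / 68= 8.96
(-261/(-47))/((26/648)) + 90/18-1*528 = -384.60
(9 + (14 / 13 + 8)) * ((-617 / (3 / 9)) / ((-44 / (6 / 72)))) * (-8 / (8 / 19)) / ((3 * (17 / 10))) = -13774525 / 58344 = -236.09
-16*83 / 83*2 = -32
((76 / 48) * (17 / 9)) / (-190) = -17 / 1080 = -0.02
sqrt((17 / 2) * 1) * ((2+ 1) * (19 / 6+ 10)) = 79 * sqrt(34) / 4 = 115.16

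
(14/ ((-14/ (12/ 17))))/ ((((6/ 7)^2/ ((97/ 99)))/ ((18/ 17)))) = -9506/ 9537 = -1.00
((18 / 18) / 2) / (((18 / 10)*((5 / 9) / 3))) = 3 / 2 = 1.50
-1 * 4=-4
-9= -9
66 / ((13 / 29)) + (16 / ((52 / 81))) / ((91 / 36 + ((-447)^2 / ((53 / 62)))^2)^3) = 322767538618714880664777049004390871022855257857214 / 2192256009427008071390857699611847945489077979471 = 147.23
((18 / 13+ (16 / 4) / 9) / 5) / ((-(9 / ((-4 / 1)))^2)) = -3424 / 47385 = -0.07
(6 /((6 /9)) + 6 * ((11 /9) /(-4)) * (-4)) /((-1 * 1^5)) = -49 /3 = -16.33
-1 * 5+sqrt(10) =-5+sqrt(10) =-1.84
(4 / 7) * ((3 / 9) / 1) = 4 / 21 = 0.19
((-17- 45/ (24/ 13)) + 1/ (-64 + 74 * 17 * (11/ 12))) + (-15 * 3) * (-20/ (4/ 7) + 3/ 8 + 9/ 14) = 272241733/ 182980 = 1487.82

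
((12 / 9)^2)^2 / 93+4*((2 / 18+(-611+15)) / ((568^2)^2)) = 6661515215233 / 196020421604352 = 0.03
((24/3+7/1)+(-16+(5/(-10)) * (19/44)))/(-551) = 107/48488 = 0.00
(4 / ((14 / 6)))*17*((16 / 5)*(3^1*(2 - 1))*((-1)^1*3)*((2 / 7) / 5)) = -58752 / 1225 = -47.96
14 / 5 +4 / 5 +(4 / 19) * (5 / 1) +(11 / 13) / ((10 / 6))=6373 / 1235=5.16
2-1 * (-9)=11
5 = 5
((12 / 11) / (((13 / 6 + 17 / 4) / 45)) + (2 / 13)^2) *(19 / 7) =20.83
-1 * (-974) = 974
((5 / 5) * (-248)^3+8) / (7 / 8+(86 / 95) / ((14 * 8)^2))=-3029445995520 / 173801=-17430544.10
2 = 2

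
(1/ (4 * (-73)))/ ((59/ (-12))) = 0.00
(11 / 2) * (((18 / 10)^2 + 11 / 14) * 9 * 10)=1992.73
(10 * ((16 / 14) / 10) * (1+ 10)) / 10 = 44 / 35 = 1.26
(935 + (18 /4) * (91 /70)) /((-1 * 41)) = -18817 /820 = -22.95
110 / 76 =55 / 38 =1.45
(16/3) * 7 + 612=1948/3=649.33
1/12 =0.08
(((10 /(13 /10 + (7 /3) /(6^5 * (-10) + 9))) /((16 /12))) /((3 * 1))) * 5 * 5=145783125 /3032219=48.08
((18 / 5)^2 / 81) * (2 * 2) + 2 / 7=162 / 175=0.93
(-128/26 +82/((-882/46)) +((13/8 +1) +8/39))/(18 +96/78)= -58427/176400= -0.33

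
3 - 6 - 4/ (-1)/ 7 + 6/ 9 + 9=152/ 21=7.24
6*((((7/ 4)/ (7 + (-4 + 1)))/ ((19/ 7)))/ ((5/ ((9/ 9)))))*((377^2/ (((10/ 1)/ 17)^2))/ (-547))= -6038066307/ 41572000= -145.24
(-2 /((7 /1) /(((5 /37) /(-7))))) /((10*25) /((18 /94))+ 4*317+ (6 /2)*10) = 45 /21241108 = 0.00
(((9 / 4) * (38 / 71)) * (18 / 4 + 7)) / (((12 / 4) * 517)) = 1311 / 146828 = 0.01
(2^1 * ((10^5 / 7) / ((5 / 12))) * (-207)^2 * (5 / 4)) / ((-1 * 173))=-25709400000 / 1211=-21229892.65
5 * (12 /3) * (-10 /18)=-100 /9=-11.11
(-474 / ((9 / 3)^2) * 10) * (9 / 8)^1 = -592.50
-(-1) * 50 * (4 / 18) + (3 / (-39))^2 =16909 / 1521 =11.12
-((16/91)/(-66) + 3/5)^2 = -80442961/225450225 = -0.36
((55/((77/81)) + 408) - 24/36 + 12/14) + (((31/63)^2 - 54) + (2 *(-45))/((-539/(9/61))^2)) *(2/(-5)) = 42691564152197/87563319921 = 487.55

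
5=5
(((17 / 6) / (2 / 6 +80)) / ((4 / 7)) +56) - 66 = -19161 / 1928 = -9.94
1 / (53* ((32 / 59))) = 59 / 1696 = 0.03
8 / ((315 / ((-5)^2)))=40 / 63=0.63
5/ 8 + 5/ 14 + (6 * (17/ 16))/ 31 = 1031/ 868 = 1.19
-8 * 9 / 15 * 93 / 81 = -248 / 45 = -5.51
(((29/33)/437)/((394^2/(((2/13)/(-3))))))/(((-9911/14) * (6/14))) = 1421/648979781764743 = 0.00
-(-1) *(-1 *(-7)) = 7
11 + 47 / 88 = 11.53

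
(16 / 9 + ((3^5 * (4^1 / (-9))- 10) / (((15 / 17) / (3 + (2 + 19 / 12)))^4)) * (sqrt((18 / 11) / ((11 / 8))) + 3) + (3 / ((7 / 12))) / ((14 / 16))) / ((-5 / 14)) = 9404807698390091 / 2245320000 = 4188626.88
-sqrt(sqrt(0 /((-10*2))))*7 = 0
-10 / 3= -3.33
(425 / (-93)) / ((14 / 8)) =-1700 / 651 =-2.61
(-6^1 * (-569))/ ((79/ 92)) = 314088/ 79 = 3975.80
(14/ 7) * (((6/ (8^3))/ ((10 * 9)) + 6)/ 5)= 46081/ 19200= 2.40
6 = 6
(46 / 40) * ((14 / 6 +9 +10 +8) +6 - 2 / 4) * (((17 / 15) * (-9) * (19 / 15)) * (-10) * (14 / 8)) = 10868627 / 1200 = 9057.19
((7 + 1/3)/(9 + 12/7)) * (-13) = -8.90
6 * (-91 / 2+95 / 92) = -12273 / 46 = -266.80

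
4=4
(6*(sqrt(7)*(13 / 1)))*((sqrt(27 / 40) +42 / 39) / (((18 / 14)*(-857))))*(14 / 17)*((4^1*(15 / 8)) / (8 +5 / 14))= -0.26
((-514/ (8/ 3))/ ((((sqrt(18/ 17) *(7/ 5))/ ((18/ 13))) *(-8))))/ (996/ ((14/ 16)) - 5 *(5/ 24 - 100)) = 34695 *sqrt(34)/ 14302964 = 0.01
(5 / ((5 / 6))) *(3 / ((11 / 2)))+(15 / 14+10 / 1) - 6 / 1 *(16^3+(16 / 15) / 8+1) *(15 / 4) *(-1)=7099388 / 77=92199.84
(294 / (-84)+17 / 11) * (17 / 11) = -731 / 242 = -3.02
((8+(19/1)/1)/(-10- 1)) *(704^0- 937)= 25272/11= 2297.45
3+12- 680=-665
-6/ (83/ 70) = -420/ 83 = -5.06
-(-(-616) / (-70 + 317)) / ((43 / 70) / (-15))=646800 / 10621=60.90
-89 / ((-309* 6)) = 89 / 1854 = 0.05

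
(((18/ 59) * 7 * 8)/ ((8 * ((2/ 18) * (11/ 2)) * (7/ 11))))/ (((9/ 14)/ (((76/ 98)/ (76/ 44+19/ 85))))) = 2805/ 826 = 3.40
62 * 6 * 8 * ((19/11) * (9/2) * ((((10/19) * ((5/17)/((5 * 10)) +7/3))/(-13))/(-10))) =2662776/12155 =219.07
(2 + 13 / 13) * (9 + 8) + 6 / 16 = 411 / 8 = 51.38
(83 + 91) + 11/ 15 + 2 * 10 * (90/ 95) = 193.68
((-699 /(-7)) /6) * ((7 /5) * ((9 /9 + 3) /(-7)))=-466 /35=-13.31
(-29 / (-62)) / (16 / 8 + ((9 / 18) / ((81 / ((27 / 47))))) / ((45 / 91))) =184005 / 789601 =0.23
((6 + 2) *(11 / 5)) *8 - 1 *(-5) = 729 / 5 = 145.80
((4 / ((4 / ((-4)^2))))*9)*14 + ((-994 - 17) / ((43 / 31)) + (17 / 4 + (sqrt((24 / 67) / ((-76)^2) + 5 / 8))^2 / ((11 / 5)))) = 118218633171 / 91523608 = 1291.67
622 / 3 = 207.33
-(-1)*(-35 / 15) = -7 / 3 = -2.33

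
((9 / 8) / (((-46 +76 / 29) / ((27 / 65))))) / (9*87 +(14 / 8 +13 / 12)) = -0.00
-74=-74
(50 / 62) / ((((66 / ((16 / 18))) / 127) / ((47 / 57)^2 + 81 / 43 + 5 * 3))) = 31162764700 / 1286282349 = 24.23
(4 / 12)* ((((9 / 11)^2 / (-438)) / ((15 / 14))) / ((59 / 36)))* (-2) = 1512 / 2605735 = 0.00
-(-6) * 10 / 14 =30 / 7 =4.29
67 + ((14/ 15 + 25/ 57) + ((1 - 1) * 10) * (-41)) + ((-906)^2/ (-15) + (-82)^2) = -13660058/ 285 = -47930.03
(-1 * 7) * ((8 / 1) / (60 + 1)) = -56 / 61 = -0.92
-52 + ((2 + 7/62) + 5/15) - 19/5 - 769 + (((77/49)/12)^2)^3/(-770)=-626894030708653637/762316728606720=-822.35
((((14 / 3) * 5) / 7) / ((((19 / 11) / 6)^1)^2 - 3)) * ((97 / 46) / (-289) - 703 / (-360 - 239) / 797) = 268347089340 / 40323094394887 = 0.01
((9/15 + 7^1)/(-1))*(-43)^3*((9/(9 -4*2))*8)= 217531152/5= 43506230.40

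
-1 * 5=-5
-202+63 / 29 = -5795 / 29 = -199.83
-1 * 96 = -96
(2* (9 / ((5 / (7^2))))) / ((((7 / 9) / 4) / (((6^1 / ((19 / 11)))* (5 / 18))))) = 16632 / 19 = 875.37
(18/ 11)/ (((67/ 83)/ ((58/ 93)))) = 28884/ 22847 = 1.26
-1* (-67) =67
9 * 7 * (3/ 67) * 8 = 1512/ 67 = 22.57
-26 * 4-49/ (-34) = -3487/ 34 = -102.56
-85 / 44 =-1.93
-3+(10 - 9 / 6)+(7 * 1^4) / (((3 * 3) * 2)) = 53 / 9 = 5.89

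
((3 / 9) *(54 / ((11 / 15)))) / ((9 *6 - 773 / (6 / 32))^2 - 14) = 243 / 163884941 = 0.00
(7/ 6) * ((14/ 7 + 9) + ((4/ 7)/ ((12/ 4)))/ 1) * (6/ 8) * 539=126665/ 24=5277.71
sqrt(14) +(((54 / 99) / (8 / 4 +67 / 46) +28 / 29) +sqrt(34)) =18992 / 16907 +sqrt(14) +sqrt(34) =10.70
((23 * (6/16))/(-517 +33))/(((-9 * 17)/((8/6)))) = 23/148104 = 0.00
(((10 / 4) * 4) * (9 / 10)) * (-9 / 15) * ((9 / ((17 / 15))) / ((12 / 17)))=-243 / 4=-60.75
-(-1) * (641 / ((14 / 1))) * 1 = 641 / 14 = 45.79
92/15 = 6.13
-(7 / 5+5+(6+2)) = -72 / 5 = -14.40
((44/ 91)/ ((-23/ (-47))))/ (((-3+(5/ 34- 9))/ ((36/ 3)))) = -843744/ 843479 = -1.00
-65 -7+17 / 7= -487 / 7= -69.57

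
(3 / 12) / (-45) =-1 / 180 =-0.01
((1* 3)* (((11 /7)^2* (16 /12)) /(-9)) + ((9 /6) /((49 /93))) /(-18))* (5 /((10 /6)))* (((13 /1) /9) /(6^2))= -28795 /190512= -0.15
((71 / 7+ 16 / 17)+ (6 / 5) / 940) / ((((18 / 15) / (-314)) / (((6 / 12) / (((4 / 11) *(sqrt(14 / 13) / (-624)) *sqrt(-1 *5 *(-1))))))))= 69598257157 *sqrt(910) / 1957550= 1072521.97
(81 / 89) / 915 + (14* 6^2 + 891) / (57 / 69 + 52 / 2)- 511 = -459.00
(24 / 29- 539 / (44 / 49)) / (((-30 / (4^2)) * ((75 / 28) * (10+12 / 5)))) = 62804 / 6525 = 9.63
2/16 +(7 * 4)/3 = 227/24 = 9.46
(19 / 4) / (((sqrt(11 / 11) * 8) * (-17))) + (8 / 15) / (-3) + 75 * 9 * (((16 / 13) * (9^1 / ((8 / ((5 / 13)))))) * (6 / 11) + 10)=316094440187 / 45508320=6945.86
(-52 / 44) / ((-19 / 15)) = 195 / 209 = 0.93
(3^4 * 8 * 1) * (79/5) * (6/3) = 102384/5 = 20476.80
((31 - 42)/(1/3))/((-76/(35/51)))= 385/1292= 0.30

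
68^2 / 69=4624 / 69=67.01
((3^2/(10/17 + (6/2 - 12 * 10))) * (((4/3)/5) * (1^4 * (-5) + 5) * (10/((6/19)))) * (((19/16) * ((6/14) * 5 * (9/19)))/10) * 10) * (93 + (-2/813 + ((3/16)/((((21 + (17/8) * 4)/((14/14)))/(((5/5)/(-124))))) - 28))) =0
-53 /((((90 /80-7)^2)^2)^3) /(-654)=1821066133504 /37994614976626185084807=0.00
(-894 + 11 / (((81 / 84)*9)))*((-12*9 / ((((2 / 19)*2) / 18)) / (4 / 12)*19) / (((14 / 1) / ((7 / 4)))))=117469761 / 2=58734880.50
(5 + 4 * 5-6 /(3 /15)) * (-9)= 45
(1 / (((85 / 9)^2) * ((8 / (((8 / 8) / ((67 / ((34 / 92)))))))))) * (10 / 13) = 81 / 13622440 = 0.00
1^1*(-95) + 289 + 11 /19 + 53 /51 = 195.62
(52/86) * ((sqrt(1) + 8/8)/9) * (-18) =-104/43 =-2.42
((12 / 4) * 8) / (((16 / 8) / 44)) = 528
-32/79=-0.41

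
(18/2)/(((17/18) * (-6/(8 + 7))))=-405/17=-23.82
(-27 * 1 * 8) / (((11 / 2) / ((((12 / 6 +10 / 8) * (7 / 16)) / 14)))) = -351 / 88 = -3.99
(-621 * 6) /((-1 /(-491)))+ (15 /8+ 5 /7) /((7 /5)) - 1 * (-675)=-716885347 /392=-1828789.15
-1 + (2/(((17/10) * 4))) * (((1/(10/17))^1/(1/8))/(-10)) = -7/5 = -1.40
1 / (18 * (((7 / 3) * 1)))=1 / 42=0.02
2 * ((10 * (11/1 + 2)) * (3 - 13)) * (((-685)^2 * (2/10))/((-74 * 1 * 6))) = 60999250/111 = 549542.79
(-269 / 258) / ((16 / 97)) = -26093 / 4128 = -6.32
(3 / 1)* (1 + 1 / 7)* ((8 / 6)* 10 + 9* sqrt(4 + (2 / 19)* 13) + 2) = 368 / 7 + 216* sqrt(1938) / 133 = 124.07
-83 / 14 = -5.93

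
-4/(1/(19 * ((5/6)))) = -63.33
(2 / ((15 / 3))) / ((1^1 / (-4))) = -8 / 5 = -1.60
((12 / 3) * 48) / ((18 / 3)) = 32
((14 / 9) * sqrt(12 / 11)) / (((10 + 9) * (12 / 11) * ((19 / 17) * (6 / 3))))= 119 * sqrt(33) / 19494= 0.04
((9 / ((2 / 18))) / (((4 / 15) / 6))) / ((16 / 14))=25515 / 16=1594.69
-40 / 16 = -5 / 2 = -2.50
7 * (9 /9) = 7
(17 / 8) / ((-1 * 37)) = -17 / 296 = -0.06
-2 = -2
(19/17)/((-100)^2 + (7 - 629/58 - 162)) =1102/9696477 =0.00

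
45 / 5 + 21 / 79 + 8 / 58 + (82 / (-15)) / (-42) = 6880291 / 721665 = 9.53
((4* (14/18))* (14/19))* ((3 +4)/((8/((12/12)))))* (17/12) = 5831/2052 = 2.84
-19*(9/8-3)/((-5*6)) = -19/16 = -1.19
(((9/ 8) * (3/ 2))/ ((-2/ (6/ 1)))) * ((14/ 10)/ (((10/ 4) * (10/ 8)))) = -567/ 250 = -2.27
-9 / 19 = -0.47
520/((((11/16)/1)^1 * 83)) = 8320/913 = 9.11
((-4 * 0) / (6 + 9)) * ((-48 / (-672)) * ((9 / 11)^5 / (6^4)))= 0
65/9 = 7.22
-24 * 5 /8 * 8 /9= -40 /3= -13.33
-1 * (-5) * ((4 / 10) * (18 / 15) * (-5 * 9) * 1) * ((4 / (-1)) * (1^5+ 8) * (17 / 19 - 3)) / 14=-584.66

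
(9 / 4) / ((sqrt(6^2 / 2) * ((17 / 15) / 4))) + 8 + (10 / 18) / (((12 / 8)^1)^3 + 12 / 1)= 45 * sqrt(2) / 34 + 8896 / 1107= 9.91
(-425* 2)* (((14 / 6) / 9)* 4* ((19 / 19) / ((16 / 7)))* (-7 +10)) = -20825 / 18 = -1156.94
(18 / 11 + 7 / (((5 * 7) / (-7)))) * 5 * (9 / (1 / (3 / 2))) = 351 / 22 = 15.95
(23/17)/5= 23/85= 0.27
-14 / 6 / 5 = -7 / 15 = -0.47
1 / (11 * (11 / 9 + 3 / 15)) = 45 / 704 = 0.06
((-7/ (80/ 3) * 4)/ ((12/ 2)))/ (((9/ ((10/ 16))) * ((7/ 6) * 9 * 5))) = -1/ 4320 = -0.00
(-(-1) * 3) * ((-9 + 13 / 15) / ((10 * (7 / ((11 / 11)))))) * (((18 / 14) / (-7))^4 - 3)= 1054558362 / 1008840175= 1.05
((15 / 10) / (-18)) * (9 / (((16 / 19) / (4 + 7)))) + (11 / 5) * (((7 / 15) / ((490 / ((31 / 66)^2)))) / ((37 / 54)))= -223274999 / 22792000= -9.80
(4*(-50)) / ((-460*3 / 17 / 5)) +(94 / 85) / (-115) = 360968 / 29325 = 12.31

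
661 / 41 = 16.12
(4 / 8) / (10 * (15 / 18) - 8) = 3 / 2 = 1.50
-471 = -471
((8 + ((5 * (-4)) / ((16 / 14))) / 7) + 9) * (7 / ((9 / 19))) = 3857 / 18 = 214.28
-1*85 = -85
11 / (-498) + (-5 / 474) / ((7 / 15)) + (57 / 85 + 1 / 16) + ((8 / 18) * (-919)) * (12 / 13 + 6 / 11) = -16044158955733 / 26779312560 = -599.13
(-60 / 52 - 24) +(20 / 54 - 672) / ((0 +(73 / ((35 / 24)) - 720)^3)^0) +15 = -239306 / 351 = -681.78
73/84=0.87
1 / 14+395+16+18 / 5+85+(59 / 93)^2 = 302759743 / 605430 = 500.07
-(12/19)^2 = -144/361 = -0.40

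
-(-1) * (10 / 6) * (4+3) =35 / 3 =11.67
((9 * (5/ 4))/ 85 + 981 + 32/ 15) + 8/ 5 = 984.87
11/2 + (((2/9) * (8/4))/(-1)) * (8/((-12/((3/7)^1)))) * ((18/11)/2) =863/154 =5.60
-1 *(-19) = 19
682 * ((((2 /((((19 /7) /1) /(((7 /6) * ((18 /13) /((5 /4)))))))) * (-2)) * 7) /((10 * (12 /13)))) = -467852 /475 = -984.95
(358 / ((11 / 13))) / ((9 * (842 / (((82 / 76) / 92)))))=95407 / 145709784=0.00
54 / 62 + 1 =58 / 31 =1.87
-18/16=-1.12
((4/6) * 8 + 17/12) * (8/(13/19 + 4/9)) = 9234/193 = 47.84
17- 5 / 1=12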